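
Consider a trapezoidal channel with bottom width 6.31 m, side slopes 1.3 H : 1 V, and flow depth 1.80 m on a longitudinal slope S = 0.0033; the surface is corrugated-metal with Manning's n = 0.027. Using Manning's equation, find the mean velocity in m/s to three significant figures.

A = (b + z·y)·y = (6.31 + 1.3×1.80)×1.80 = 15.57 m²
P = b + 2y√(1+z²) = 6.31 + 2×1.80×√(1+1.3²) = 12.21 m
R = A/P = 15.57/12.21 = 1.275 m
Q = (1/n)·A·R^(2/3)·S^(1/2) = (1/0.027) × 15.57 × 1.275^(2/3) × 0.0033^(1/2) = 38.95 m³/s
V = Q/A = 38.95/15.57 = 2.501 m/s

2.50 m/s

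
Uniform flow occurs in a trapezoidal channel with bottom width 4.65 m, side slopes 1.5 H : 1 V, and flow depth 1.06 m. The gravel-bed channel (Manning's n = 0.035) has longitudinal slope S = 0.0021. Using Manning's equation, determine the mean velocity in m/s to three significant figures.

A = (b + z·y)·y = (4.65 + 1.5×1.06)×1.06 = 6.614 m²
P = b + 2y√(1+z²) = 4.65 + 2×1.06×√(1+1.5²) = 8.472 m
R = A/P = 6.614/8.472 = 0.7807 m
Q = (1/n)·A·R^(2/3)·S^(1/2) = (1/0.035) × 6.614 × 0.7807^(2/3) × 0.0021^(1/2) = 7.343 m³/s
V = Q/A = 7.343/6.614 = 1.110 m/s

1.11 m/s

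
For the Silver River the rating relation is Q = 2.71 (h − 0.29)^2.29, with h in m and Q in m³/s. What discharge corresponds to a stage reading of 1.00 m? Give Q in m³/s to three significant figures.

Q = 2.71 × (1.00 − 0.29)^2.29 = 2.71 × 0.71^2.29 = 1.237 m³/s

1.24 m³/s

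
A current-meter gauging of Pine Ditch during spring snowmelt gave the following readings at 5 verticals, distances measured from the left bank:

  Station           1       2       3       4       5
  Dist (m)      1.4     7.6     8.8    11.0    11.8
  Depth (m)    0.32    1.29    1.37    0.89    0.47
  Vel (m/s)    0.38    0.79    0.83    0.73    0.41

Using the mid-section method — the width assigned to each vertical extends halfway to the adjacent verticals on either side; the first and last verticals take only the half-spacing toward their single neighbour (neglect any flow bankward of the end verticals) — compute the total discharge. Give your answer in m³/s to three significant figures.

w_1 = (7.6 − 1.4)/2 = 3.1 m; q_1 = 0.38 × 0.32 × 3.1 = 0.3770 m³/s
w_2 = (8.8 − 1.4)/2 = 3.7 m; q_2 = 0.79 × 1.29 × 3.7 = 3.771 m³/s
w_3 = (11.0 − 7.6)/2 = 1.7 m; q_3 = 0.83 × 1.37 × 1.7 = 1.933 m³/s
w_4 = (11.8 − 8.8)/2 = 1.5 m; q_4 = 0.73 × 0.89 × 1.5 = 0.9746 m³/s
w_5 = (11.8 − 11.0)/2 = 0.4 m; q_5 = 0.41 × 0.47 × 0.4 = 0.07708 m³/s
Q = Σ qᵢ = 7.132 m³/s

7.13 m³/s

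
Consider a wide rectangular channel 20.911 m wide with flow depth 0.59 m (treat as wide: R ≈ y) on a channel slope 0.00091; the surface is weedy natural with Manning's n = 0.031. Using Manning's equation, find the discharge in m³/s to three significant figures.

8.45 m³/s

A = b·y = 20.911 × 0.59 = 12.34 m²
Wide channel: R ≈ y = 0.59 m
Q = (1/n)·A·R^(2/3)·S^(1/2) = (1/0.031) × 12.34 × 0.5900^(2/3) × 0.00091^(1/2) = 8.445 m³/s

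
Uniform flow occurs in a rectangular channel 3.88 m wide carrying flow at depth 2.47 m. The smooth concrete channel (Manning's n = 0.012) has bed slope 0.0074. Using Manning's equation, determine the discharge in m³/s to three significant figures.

A = b·y = 3.88 × 2.47 = 9.584 m²
P = b + 2y = 3.88 + 2×2.47 = 8.820 m
R = A/P = 9.584/8.820 = 1.087 m
Q = (1/n)·A·R^(2/3)·S^(1/2) = (1/0.012) × 9.584 × 1.087^(2/3) × 0.0074^(1/2) = 72.61 m³/s

72.6 m³/s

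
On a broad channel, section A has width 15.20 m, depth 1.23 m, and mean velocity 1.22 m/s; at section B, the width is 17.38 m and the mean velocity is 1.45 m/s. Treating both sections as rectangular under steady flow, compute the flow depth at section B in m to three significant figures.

Q = A₁V₁ = (15.20×1.23) × 1.22 = 22.81 m³/s
d₂ = Q/(b₂ V₂) = 22.81/(17.38×1.45) = 0.9051 m

0.905 m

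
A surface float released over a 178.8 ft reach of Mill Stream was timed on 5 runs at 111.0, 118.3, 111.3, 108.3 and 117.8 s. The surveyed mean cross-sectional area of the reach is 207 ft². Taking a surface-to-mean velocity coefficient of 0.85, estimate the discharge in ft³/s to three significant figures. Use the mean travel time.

278 ft³/s

t̄ = (111.0 + 118.3 + 111.3 + 108.3 + 117.8) / 5 = 113.34 s
v_surface = L / t̄ = 178.8 / 113.34 = 1.578 ft/s
v_mean = 0.85 × 1.578 = 1.341 ft/s
Q = A × v_mean = 207 × 1.341 = 277.6 ft³/s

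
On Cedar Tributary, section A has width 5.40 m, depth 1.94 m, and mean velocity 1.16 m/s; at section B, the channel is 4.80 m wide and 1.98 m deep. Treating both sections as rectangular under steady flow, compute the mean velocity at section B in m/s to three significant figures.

1.28 m/s

Q = A₁V₁ = (5.40×1.94) × 1.16 = 12.15 m³/s
A₂ = 4.80 × 1.98 = 9.504 m²
V₂ = Q/A₂ = 12.15/9.504 = 1.279 m/s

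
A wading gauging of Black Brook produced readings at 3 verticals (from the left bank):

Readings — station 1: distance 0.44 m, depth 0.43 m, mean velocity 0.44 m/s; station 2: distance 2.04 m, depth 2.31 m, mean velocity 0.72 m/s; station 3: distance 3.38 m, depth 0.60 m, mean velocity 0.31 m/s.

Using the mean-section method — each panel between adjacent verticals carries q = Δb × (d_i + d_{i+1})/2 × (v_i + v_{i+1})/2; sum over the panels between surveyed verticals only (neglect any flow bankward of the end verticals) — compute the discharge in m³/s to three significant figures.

2.28 m³/s

Panel 1-2: Δb = 1.6 m, d̄ = (0.43+2.31)/2 = 1.37, v̄ = (0.44+0.72)/2 = 0.58 → q = 1.6×1.37×0.58 = 1.271 m³/s
Panel 2-3: Δb = 1.34 m, d̄ = (2.31+0.60)/2 = 1.455, v̄ = (0.72+0.31)/2 = 0.515 → q = 1.34×1.455×0.515 = 1.004 m³/s
Q = Σ q = 2.275 m³/s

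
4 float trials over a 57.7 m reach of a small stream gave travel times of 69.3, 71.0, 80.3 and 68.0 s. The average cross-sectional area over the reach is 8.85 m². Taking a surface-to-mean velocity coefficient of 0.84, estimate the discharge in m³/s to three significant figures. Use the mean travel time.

5.95 m³/s

t̄ = (69.3 + 71.0 + 80.3 + 68.0) / 4 = 72.15 s
v_surface = L / t̄ = 57.7 / 72.15 = 0.7997 m/s
v_mean = 0.84 × 0.7997 = 0.6718 m/s
Q = A × v_mean = 8.85 × 0.6718 = 5.945 m³/s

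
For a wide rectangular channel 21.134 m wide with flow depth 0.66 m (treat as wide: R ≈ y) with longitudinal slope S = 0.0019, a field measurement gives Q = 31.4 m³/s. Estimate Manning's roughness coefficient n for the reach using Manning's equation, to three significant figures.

A = b·y = 21.134 × 0.66 = 13.95 m²
Wide channel: R ≈ y = 0.66 m
n = (1/Q)·A·R^(2/3)·S^(1/2) = (1/31.4) × 13.95 × 0.7580 × 0.04359 = 0.01468

0.0147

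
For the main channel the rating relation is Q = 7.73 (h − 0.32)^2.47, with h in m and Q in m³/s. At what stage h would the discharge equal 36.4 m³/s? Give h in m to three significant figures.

h − h₀ = (Q/C)^(1/b) = (36.4/7.73)^(1/2.47) = 1.873 m
h = 0.32 + 1.873 = 2.193 m

2.19 m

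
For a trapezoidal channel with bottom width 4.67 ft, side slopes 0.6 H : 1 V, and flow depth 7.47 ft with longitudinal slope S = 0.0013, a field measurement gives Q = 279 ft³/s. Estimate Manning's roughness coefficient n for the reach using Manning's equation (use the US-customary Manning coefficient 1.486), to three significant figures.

A = (b + z·y)·y = (4.67 + 0.6×7.47)×7.47 = 68.37 ft²
P = b + 2y√(1+z²) = 4.67 + 2×7.47×√(1+0.6²) = 22.09 ft
R = A/P = 68.37/22.09 = 3.094 ft
n = (1.486/Q)·A·R^(2/3)·S^(1/2) = (1.486/279) × 68.37 × 2.124 × 0.03606 = 0.02788

0.0279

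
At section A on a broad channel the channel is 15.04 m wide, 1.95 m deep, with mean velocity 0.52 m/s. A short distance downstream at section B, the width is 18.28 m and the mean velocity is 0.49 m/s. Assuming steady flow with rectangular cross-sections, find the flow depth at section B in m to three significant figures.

1.70 m

Q = A₁V₁ = (15.04×1.95) × 0.52 = 15.25 m³/s
d₂ = Q/(b₂ V₂) = 15.25/(18.28×0.49) = 1.703 m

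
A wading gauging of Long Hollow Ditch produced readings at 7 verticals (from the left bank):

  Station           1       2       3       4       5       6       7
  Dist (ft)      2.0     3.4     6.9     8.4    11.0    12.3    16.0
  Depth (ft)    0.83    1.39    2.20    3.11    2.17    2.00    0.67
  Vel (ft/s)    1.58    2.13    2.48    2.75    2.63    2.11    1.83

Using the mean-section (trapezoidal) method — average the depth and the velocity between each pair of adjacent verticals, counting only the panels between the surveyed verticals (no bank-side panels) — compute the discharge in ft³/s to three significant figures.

Panel 1-2: Δb = 1.4 ft, d̄ = (0.83+1.39)/2 = 1.11, v̄ = (1.58+2.13)/2 = 1.855 → q = 1.4×1.11×1.855 = 2.883 ft³/s
Panel 2-3: Δb = 3.5 ft, d̄ = (1.39+2.20)/2 = 1.795, v̄ = (2.13+2.48)/2 = 2.305 → q = 3.5×1.795×2.305 = 14.48 ft³/s
Panel 3-4: Δb = 1.5 ft, d̄ = (2.20+3.11)/2 = 2.655, v̄ = (2.48+2.75)/2 = 2.615 → q = 1.5×2.655×2.615 = 10.41 ft³/s
Panel 4-5: Δb = 2.6 ft, d̄ = (3.11+2.17)/2 = 2.64, v̄ = (2.75+2.63)/2 = 2.69 → q = 2.6×2.64×2.69 = 18.46 ft³/s
Panel 5-6: Δb = 1.3 ft, d̄ = (2.17+2.00)/2 = 2.085, v̄ = (2.63+2.11)/2 = 2.37 → q = 1.3×2.085×2.37 = 6.424 ft³/s
Panel 6-7: Δb = 3.7 ft, d̄ = (2.00+0.67)/2 = 1.335, v̄ = (2.11+1.83)/2 = 1.97 → q = 3.7×1.335×1.97 = 9.731 ft³/s
Q = Σ q = 62.40 ft³/s

62.4 ft³/s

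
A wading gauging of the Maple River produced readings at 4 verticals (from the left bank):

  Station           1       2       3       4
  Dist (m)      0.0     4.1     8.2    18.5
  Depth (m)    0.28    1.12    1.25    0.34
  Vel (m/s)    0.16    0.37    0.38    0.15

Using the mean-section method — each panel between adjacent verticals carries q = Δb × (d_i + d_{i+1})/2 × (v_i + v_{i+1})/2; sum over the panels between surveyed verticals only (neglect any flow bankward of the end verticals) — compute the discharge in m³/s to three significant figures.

4.75 m³/s

Panel 1-2: Δb = 4.1 m, d̄ = (0.28+1.12)/2 = 0.7, v̄ = (0.16+0.37)/2 = 0.265 → q = 4.1×0.7×0.265 = 0.7606 m³/s
Panel 2-3: Δb = 4.1 m, d̄ = (1.12+1.25)/2 = 1.185, v̄ = (0.37+0.38)/2 = 0.375 → q = 4.1×1.185×0.375 = 1.822 m³/s
Panel 3-4: Δb = 10.3 m, d̄ = (1.25+0.34)/2 = 0.795, v̄ = (0.38+0.15)/2 = 0.265 → q = 10.3×0.795×0.265 = 2.170 m³/s
Q = Σ q = 4.752 m³/s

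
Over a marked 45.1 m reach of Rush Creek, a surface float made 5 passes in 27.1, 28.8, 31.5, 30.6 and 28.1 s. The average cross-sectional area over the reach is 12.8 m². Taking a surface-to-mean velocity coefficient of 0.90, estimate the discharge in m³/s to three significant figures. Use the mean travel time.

t̄ = (27.1 + 28.8 + 31.5 + 30.6 + 28.1) / 5 = 29.22 s
v_surface = L / t̄ = 45.1 / 29.22 = 1.543 m/s
v_mean = 0.90 × 1.543 = 1.389 m/s
Q = A × v_mean = 12.8 × 1.389 = 17.78 m³/s

17.8 m³/s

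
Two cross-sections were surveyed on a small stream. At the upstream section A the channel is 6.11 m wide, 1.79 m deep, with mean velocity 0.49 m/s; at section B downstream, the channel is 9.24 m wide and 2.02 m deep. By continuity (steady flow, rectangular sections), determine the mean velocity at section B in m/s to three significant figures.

Q = A₁V₁ = (6.11×1.79) × 0.49 = 5.359 m³/s
A₂ = 9.24 × 2.02 = 18.66 m²
V₂ = Q/A₂ = 5.359/18.66 = 0.2871 m/s

0.287 m/s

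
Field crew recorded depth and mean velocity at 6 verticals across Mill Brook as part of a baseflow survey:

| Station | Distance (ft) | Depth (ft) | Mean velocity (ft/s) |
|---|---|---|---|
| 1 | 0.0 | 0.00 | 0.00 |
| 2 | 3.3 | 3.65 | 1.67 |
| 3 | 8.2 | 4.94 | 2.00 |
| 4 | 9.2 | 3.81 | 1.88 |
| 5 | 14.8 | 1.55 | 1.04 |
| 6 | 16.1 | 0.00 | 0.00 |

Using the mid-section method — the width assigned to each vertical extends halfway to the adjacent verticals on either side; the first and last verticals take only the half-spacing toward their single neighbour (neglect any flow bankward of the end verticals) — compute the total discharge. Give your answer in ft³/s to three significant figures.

83.3 ft³/s

w_2 = (8.2 − 0.0)/2 = 4.1 ft; q_2 = 1.67 × 3.65 × 4.1 = 24.99 ft³/s
w_3 = (9.2 − 3.3)/2 = 2.95 ft; q_3 = 2.00 × 4.94 × 2.95 = 29.15 ft³/s
w_4 = (14.8 − 8.2)/2 = 3.3 ft; q_4 = 1.88 × 3.81 × 3.3 = 23.64 ft³/s
w_5 = (16.1 − 9.2)/2 = 3.45 ft; q_5 = 1.04 × 1.55 × 3.45 = 5.561 ft³/s
Stations 1, 6 contribute zero (depth or velocity is 0).
Q = Σ qᵢ = 83.34 ft³/s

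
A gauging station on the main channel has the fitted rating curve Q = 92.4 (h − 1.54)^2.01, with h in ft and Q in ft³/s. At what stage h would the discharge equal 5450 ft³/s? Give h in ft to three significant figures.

9.14 ft

h − h₀ = (Q/C)^(1/b) = (5450/92.4)^(1/2.01) = 7.603 ft
h = 1.54 + 7.603 = 9.143 ft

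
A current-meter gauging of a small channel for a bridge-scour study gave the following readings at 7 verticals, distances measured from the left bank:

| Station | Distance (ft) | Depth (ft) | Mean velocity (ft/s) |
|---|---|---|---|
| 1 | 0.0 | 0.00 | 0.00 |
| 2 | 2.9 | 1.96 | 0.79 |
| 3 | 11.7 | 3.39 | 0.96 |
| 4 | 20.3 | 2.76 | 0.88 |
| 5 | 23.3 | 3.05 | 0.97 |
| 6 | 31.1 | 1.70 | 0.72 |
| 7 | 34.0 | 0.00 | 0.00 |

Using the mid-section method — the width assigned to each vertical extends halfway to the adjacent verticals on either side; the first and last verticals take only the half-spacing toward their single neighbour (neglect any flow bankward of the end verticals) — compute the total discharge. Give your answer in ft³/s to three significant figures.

74.0 ft³/s

w_2 = (11.7 − 0.0)/2 = 5.85 ft; q_2 = 0.79 × 1.96 × 5.85 = 9.058 ft³/s
w_3 = (20.3 − 2.9)/2 = 8.7 ft; q_3 = 0.96 × 3.39 × 8.7 = 28.31 ft³/s
w_4 = (23.3 − 11.7)/2 = 5.8 ft; q_4 = 0.88 × 2.76 × 5.8 = 14.09 ft³/s
w_5 = (31.1 − 20.3)/2 = 5.4 ft; q_5 = 0.97 × 3.05 × 5.4 = 15.98 ft³/s
w_6 = (34.0 − 23.3)/2 = 5.35 ft; q_6 = 0.72 × 1.70 × 5.35 = 6.548 ft³/s
Stations 1, 7 contribute zero (depth or velocity is 0).
Q = Σ qᵢ = 73.98 ft³/s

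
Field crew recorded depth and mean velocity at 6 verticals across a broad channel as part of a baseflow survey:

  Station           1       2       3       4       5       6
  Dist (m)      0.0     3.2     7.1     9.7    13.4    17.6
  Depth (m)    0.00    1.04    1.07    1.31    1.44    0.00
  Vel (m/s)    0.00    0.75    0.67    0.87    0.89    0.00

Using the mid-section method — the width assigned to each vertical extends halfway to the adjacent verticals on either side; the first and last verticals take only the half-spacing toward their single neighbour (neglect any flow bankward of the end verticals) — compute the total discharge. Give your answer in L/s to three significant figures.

13800 L/s

w_2 = (7.1 − 0.0)/2 = 3.55 m; q_2 = 0.75 × 1.04 × 3.55 = 2.769 m³/s
w_3 = (9.7 − 3.2)/2 = 3.25 m; q_3 = 0.67 × 1.07 × 3.25 = 2.330 m³/s
w_4 = (13.4 − 7.1)/2 = 3.15 m; q_4 = 0.87 × 1.31 × 3.15 = 3.590 m³/s
w_5 = (17.6 − 9.7)/2 = 3.95 m; q_5 = 0.89 × 1.44 × 3.95 = 5.062 m³/s
Stations 1, 6 contribute zero (depth or velocity is 0).
Q = Σ qᵢ = 13.75 m³/s
= 13.75 × 1000 = 13750 L/s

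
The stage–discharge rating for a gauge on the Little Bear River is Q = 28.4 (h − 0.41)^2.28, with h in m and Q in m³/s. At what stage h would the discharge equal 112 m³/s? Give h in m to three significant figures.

2.24 m

h − h₀ = (Q/C)^(1/b) = (112/28.4)^(1/2.28) = 1.825 m
h = 0.41 + 1.825 = 2.235 m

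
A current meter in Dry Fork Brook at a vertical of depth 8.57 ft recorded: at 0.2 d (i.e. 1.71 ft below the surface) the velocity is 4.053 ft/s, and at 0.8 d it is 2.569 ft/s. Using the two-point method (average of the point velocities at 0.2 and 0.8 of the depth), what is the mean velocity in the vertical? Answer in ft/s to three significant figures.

3.31 ft/s

v̄ = (4.053 + 2.569) / 2 = 3.311 ft/s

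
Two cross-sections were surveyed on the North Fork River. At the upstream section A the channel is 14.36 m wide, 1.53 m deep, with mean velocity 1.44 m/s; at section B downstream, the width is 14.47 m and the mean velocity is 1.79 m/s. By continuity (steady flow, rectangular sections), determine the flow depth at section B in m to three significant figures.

Q = A₁V₁ = (14.36×1.53) × 1.44 = 31.64 m³/s
d₂ = Q/(b₂ V₂) = 31.64/(14.47×1.79) = 1.221 m

1.22 m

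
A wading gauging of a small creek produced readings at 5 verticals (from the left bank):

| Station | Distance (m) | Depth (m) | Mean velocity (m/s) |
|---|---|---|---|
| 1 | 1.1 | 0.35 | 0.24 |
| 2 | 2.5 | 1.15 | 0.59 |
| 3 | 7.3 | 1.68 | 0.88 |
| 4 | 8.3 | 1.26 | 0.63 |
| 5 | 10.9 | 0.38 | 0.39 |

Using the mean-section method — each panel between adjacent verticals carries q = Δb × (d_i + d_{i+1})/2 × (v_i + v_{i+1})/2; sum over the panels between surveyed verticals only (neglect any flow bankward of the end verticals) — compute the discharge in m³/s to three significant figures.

7.63 m³/s

Panel 1-2: Δb = 1.4 m, d̄ = (0.35+1.15)/2 = 0.75, v̄ = (0.24+0.59)/2 = 0.415 → q = 1.4×0.75×0.415 = 0.4358 m³/s
Panel 2-3: Δb = 4.8 m, d̄ = (1.15+1.68)/2 = 1.415, v̄ = (0.59+0.88)/2 = 0.735 → q = 4.8×1.415×0.735 = 4.992 m³/s
Panel 3-4: Δb = 1 m, d̄ = (1.68+1.26)/2 = 1.47, v̄ = (0.88+0.63)/2 = 0.755 → q = 1×1.47×0.755 = 1.110 m³/s
Panel 4-5: Δb = 2.6 m, d̄ = (1.26+0.38)/2 = 0.82, v̄ = (0.63+0.39)/2 = 0.51 → q = 2.6×0.82×0.51 = 1.087 m³/s
Q = Σ q = 7.625 m³/s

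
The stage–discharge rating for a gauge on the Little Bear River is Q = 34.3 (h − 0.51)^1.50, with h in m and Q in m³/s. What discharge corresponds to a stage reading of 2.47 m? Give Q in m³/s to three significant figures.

Q = 34.3 × (2.47 − 0.51)^1.50 = 34.3 × 1.96^1.50 = 94.12 m³/s

94.1 m³/s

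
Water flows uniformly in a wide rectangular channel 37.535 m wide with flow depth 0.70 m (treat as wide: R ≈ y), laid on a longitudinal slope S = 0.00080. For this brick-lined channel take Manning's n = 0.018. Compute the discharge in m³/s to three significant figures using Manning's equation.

A = b·y = 37.535 × 0.70 = 26.27 m²
Wide channel: R ≈ y = 0.70 m
Q = (1/n)·A·R^(2/3)·S^(1/2) = (1/0.018) × 26.27 × 0.7000^(2/3) × 0.00080^(1/2) = 32.55 m³/s

32.5 m³/s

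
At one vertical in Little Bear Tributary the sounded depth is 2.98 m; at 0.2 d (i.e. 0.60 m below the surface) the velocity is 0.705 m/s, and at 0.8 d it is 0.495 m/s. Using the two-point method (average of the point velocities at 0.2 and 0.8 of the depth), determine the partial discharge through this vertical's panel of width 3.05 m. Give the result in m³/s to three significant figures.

5.45 m³/s

v̄ = (0.705 + 0.495) / 2 = 0.6000 m/s
q = v̄ × d × w = 0.6000 × 2.98 × 3.05 = 5.453 m³/s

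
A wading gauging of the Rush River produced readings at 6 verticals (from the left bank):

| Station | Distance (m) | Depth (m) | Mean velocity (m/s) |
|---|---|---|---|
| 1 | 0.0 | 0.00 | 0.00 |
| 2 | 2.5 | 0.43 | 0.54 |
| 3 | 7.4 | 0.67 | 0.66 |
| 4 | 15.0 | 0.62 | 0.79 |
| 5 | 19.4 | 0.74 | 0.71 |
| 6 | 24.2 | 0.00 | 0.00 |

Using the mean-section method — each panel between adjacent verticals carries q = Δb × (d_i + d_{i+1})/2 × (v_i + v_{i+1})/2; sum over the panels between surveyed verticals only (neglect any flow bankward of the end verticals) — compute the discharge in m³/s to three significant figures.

Panel 1-2: Δb = 2.5 m, d̄ = (0.00+0.43)/2 = 0.215, v̄ = (0.00+0.54)/2 = 0.27 → q = 2.5×0.215×0.27 = 0.1451 m³/s
Panel 2-3: Δb = 4.9 m, d̄ = (0.43+0.67)/2 = 0.55, v̄ = (0.54+0.66)/2 = 0.6 → q = 4.9×0.55×0.6 = 1.617 m³/s
Panel 3-4: Δb = 7.6 m, d̄ = (0.67+0.62)/2 = 0.645, v̄ = (0.66+0.79)/2 = 0.725 → q = 7.6×0.645×0.725 = 3.554 m³/s
Panel 4-5: Δb = 4.4 m, d̄ = (0.62+0.74)/2 = 0.68, v̄ = (0.79+0.71)/2 = 0.75 → q = 4.4×0.68×0.75 = 2.244 m³/s
Panel 5-6: Δb = 4.8 m, d̄ = (0.74+0.00)/2 = 0.37, v̄ = (0.71+0.00)/2 = 0.355 → q = 4.8×0.37×0.355 = 0.6305 m³/s
Q = Σ q = 8.191 m³/s

8.19 m³/s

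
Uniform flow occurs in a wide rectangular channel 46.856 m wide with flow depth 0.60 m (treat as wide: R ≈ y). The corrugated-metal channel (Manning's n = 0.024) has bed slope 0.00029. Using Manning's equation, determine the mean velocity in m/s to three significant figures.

A = b·y = 46.856 × 0.60 = 28.11 m²
Wide channel: R ≈ y = 0.60 m
Q = (1/n)·A·R^(2/3)·S^(1/2) = (1/0.024) × 28.11 × 0.6000^(2/3) × 0.00029^(1/2) = 14.19 m³/s
V = Q/A = 14.19/28.11 = 0.5048 m/s

0.505 m/s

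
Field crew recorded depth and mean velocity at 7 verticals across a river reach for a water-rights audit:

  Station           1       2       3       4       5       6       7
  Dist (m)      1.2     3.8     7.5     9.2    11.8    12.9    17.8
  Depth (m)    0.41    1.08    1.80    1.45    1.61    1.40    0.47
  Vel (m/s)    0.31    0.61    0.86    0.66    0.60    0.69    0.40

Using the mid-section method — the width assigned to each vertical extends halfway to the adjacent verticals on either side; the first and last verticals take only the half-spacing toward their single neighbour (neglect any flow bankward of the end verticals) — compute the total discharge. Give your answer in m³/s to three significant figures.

13.6 m³/s

w_1 = (3.8 − 1.2)/2 = 1.3 m; q_1 = 0.31 × 0.41 × 1.3 = 0.1652 m³/s
w_2 = (7.5 − 1.2)/2 = 3.15 m; q_2 = 0.61 × 1.08 × 3.15 = 2.075 m³/s
w_3 = (9.2 − 3.8)/2 = 2.7 m; q_3 = 0.86 × 1.80 × 2.7 = 4.180 m³/s
w_4 = (11.8 − 7.5)/2 = 2.15 m; q_4 = 0.66 × 1.45 × 2.15 = 2.058 m³/s
w_5 = (12.9 − 9.2)/2 = 1.85 m; q_5 = 0.60 × 1.61 × 1.85 = 1.787 m³/s
w_6 = (17.8 − 11.8)/2 = 3 m; q_6 = 0.69 × 1.40 × 3 = 2.898 m³/s
w_7 = (17.8 − 12.9)/2 = 2.45 m; q_7 = 0.40 × 0.47 × 2.45 = 0.4606 m³/s
Q = Σ qᵢ = 13.62 m³/s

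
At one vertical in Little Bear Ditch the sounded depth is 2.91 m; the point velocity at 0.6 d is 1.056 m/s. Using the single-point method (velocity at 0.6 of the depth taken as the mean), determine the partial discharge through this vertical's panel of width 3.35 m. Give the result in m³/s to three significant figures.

v̄ = v₀.₆ = 1.056 m/s
q = v̄ × d × w = 1.056 × 2.91 × 3.35 = 10.29 m³/s

10.3 m³/s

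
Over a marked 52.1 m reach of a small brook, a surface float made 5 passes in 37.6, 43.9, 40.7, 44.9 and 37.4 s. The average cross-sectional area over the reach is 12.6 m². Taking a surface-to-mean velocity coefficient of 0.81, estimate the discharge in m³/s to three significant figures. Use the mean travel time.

t̄ = (37.6 + 43.9 + 40.7 + 44.9 + 37.4) / 5 = 40.9 s
v_surface = L / t̄ = 52.1 / 40.9 = 1.274 m/s
v_mean = 0.81 × 1.274 = 1.032 m/s
Q = A × v_mean = 12.6 × 1.032 = 13.00 m³/s

13.0 m³/s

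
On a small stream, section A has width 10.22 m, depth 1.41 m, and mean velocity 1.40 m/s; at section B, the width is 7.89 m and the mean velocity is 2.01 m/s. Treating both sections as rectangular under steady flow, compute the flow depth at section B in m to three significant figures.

1.27 m

Q = A₁V₁ = (10.22×1.41) × 1.40 = 20.17 m³/s
d₂ = Q/(b₂ V₂) = 20.17/(7.89×2.01) = 1.272 m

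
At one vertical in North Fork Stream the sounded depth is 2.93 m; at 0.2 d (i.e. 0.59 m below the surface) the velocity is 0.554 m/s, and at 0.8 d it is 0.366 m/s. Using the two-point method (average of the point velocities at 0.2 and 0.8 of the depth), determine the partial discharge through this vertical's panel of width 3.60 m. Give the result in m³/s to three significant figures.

v̄ = (0.554 + 0.366) / 2 = 0.4600 m/s
q = v̄ × d × w = 0.4600 × 2.93 × 3.60 = 4.852 m³/s

4.85 m³/s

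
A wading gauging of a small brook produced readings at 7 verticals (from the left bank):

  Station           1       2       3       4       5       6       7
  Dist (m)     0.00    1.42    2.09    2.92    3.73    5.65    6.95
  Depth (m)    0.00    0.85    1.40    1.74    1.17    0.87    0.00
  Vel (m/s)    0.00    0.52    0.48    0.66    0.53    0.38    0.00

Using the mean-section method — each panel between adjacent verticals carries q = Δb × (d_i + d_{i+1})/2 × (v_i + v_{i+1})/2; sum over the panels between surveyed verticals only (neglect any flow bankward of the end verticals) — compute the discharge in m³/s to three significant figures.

2.98 m³/s

Panel 1-2: Δb = 1.42 m, d̄ = (0.00+0.85)/2 = 0.425, v̄ = (0.00+0.52)/2 = 0.26 → q = 1.42×0.425×0.26 = 0.1569 m³/s
Panel 2-3: Δb = 0.67 m, d̄ = (0.85+1.40)/2 = 1.125, v̄ = (0.52+0.48)/2 = 0.5 → q = 0.67×1.125×0.5 = 0.3769 m³/s
Panel 3-4: Δb = 0.83 m, d̄ = (1.40+1.74)/2 = 1.57, v̄ = (0.48+0.66)/2 = 0.57 → q = 0.83×1.57×0.57 = 0.7428 m³/s
Panel 4-5: Δb = 0.81 m, d̄ = (1.74+1.17)/2 = 1.455, v̄ = (0.66+0.53)/2 = 0.595 → q = 0.81×1.455×0.595 = 0.7012 m³/s
Panel 5-6: Δb = 1.92 m, d̄ = (1.17+0.87)/2 = 1.02, v̄ = (0.53+0.38)/2 = 0.455 → q = 1.92×1.02×0.455 = 0.8911 m³/s
Panel 6-7: Δb = 1.3 m, d̄ = (0.87+0.00)/2 = 0.435, v̄ = (0.38+0.00)/2 = 0.19 → q = 1.3×0.435×0.19 = 0.1074 m³/s
Q = Σ q = 2.976 m³/s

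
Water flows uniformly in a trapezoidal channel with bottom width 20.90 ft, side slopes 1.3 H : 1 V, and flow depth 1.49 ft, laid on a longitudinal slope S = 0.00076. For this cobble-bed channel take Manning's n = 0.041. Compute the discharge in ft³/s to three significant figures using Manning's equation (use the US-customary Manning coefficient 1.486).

40.9 ft³/s

A = (b + z·y)·y = (20.90 + 1.3×1.49)×1.49 = 34.03 ft²
P = b + 2y√(1+z²) = 20.90 + 2×1.49×√(1+1.3²) = 25.79 ft
R = A/P = 34.03/25.79 = 1.320 ft
Q = (1.486/n)·A·R^(2/3)·S^(1/2) = (1.486/0.041) × 34.03 × 1.320^(2/3) × 0.00076^(1/2) = 40.90 ft³/s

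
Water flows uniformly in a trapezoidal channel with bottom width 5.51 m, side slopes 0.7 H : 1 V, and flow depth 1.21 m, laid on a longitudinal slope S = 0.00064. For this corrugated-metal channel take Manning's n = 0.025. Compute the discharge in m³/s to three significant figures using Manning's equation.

A = (b + z·y)·y = (5.51 + 0.7×1.21)×1.21 = 7.692 m²
P = b + 2y√(1+z²) = 5.51 + 2×1.21×√(1+0.7²) = 8.464 m
R = A/P = 7.692/8.464 = 0.9088 m
Q = (1/n)·A·R^(2/3)·S^(1/2) = (1/0.025) × 7.692 × 0.9088^(2/3) × 0.00064^(1/2) = 7.303 m³/s

7.30 m³/s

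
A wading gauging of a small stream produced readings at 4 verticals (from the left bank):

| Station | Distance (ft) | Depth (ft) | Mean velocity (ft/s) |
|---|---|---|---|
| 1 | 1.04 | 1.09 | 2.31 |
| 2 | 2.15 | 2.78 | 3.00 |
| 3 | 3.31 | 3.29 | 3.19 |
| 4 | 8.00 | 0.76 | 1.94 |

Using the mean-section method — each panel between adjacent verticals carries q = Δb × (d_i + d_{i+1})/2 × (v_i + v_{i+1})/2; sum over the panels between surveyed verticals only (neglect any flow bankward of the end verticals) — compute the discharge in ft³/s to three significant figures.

Panel 1-2: Δb = 1.11 ft, d̄ = (1.09+2.78)/2 = 1.935, v̄ = (2.31+3.00)/2 = 2.655 → q = 1.11×1.935×2.655 = 5.703 ft³/s
Panel 2-3: Δb = 1.16 ft, d̄ = (2.78+3.29)/2 = 3.035, v̄ = (3.00+3.19)/2 = 3.095 → q = 1.16×3.035×3.095 = 10.90 ft³/s
Panel 3-4: Δb = 4.69 ft, d̄ = (3.29+0.76)/2 = 2.025, v̄ = (3.19+1.94)/2 = 2.565 → q = 4.69×2.025×2.565 = 24.36 ft³/s
Q = Σ q = 40.96 ft³/s

41.0 ft³/s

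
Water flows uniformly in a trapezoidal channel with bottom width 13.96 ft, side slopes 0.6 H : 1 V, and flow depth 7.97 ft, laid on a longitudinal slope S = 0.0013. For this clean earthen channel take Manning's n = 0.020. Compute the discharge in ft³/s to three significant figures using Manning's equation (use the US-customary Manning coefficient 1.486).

A = (b + z·y)·y = (13.96 + 0.6×7.97)×7.97 = 149.4 ft²
P = b + 2y√(1+z²) = 13.96 + 2×7.97×√(1+0.6²) = 32.55 ft
R = A/P = 149.4/32.55 = 4.589 ft
Q = (1.486/n)·A·R^(2/3)·S^(1/2) = (1.486/0.020) × 149.4 × 4.589^(2/3) × 0.0013^(1/2) = 1105 ft³/s

1110 ft³/s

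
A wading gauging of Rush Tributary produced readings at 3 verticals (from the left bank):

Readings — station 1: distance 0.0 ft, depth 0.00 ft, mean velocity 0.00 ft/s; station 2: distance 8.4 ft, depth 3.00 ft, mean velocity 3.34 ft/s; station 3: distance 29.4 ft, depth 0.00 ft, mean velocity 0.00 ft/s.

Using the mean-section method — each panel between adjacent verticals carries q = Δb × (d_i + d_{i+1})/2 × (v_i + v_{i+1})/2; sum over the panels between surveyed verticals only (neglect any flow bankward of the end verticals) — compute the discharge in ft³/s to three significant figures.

73.6 ft³/s

Panel 1-2: Δb = 8.4 ft, d̄ = (0.00+3.00)/2 = 1.5, v̄ = (0.00+3.34)/2 = 1.67 → q = 8.4×1.5×1.67 = 21.04 ft³/s
Panel 2-3: Δb = 21 ft, d̄ = (3.00+0.00)/2 = 1.5, v̄ = (3.34+0.00)/2 = 1.67 → q = 21×1.5×1.67 = 52.61 ft³/s
Q = Σ q = 73.65 ft³/s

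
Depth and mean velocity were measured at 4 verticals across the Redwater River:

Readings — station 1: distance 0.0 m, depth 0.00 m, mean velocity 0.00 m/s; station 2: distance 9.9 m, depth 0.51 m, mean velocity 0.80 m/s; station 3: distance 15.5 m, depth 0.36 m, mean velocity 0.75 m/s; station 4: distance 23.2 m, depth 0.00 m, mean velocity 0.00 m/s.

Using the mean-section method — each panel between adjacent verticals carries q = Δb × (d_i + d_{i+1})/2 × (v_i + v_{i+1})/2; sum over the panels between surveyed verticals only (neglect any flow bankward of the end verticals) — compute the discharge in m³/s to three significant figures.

Panel 1-2: Δb = 9.9 m, d̄ = (0.00+0.51)/2 = 0.255, v̄ = (0.00+0.80)/2 = 0.4 → q = 9.9×0.255×0.4 = 1.010 m³/s
Panel 2-3: Δb = 5.6 m, d̄ = (0.51+0.36)/2 = 0.435, v̄ = (0.80+0.75)/2 = 0.775 → q = 5.6×0.435×0.775 = 1.888 m³/s
Panel 3-4: Δb = 7.7 m, d̄ = (0.36+0.00)/2 = 0.18, v̄ = (0.75+0.00)/2 = 0.375 → q = 7.7×0.18×0.375 = 0.5198 m³/s
Q = Σ q = 3.417 m³/s

3.42 m³/s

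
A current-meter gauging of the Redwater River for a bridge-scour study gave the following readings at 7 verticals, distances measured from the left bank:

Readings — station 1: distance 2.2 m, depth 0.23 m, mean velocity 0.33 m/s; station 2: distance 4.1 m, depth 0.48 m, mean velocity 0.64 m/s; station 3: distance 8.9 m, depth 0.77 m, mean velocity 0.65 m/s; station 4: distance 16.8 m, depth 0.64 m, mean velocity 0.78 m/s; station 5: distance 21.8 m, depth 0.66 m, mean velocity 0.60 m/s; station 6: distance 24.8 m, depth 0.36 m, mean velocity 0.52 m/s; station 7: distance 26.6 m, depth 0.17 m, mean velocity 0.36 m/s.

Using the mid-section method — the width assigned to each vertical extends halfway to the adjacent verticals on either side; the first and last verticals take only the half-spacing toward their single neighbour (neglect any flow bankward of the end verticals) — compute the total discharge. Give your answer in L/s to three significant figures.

9590 L/s

w_1 = (4.1 − 2.2)/2 = 0.95 m; q_1 = 0.33 × 0.23 × 0.95 = 0.07211 m³/s
w_2 = (8.9 − 2.2)/2 = 3.35 m; q_2 = 0.64 × 0.48 × 3.35 = 1.029 m³/s
w_3 = (16.8 − 4.1)/2 = 6.35 m; q_3 = 0.65 × 0.77 × 6.35 = 3.178 m³/s
w_4 = (21.8 − 8.9)/2 = 6.45 m; q_4 = 0.78 × 0.64 × 6.45 = 3.220 m³/s
w_5 = (24.8 − 16.8)/2 = 4 m; q_5 = 0.60 × 0.66 × 4 = 1.584 m³/s
w_6 = (26.6 − 21.8)/2 = 2.4 m; q_6 = 0.52 × 0.36 × 2.4 = 0.4493 m³/s
w_7 = (26.6 − 24.8)/2 = 0.9 m; q_7 = 0.36 × 0.17 × 0.9 = 0.05508 m³/s
Q = Σ qᵢ = 9.588 m³/s
= 9.588 × 1000 = 9588 L/s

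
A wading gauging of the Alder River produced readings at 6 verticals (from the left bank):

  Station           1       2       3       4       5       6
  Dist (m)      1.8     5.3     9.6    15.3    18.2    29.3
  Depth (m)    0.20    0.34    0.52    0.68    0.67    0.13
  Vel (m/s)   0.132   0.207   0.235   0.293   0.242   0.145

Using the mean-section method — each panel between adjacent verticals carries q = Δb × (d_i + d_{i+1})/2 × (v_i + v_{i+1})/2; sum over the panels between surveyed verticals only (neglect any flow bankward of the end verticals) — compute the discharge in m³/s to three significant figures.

Panel 1-2: Δb = 3.5 m, d̄ = (0.20+0.34)/2 = 0.27, v̄ = (0.132+0.207)/2 = 0.1695 → q = 3.5×0.27×0.1695 = 0.1602 m³/s
Panel 2-3: Δb = 4.3 m, d̄ = (0.34+0.52)/2 = 0.43, v̄ = (0.207+0.235)/2 = 0.221 → q = 4.3×0.43×0.221 = 0.4086 m³/s
Panel 3-4: Δb = 5.7 m, d̄ = (0.52+0.68)/2 = 0.6, v̄ = (0.235+0.293)/2 = 0.264 → q = 5.7×0.6×0.264 = 0.9029 m³/s
Panel 4-5: Δb = 2.9 m, d̄ = (0.68+0.67)/2 = 0.675, v̄ = (0.293+0.242)/2 = 0.2675 → q = 2.9×0.675×0.2675 = 0.5236 m³/s
Panel 5-6: Δb = 11.1 m, d̄ = (0.67+0.13)/2 = 0.4, v̄ = (0.242+0.145)/2 = 0.1935 → q = 11.1×0.4×0.1935 = 0.8591 m³/s
Q = Σ q = 2.854 m³/s

2.85 m³/s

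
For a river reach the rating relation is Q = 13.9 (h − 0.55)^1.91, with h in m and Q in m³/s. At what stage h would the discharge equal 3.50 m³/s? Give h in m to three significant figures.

h − h₀ = (Q/C)^(1/b) = (3.50/13.9)^(1/1.91) = 0.4858 m
h = 0.55 + 0.4858 = 1.036 m

1.04 m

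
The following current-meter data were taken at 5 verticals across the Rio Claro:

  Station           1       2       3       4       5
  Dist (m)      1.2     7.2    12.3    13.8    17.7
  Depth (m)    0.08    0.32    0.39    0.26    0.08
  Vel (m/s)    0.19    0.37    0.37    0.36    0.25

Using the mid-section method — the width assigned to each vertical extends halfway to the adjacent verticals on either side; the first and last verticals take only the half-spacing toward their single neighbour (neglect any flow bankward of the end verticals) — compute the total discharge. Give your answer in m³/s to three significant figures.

1.47 m³/s

w_1 = (7.2 − 1.2)/2 = 3 m; q_1 = 0.19 × 0.08 × 3 = 0.04560 m³/s
w_2 = (12.3 − 1.2)/2 = 5.55 m; q_2 = 0.37 × 0.32 × 5.55 = 0.6571 m³/s
w_3 = (13.8 − 7.2)/2 = 3.3 m; q_3 = 0.37 × 0.39 × 3.3 = 0.4762 m³/s
w_4 = (17.7 − 12.3)/2 = 2.7 m; q_4 = 0.36 × 0.26 × 2.7 = 0.2527 m³/s
w_5 = (17.7 − 13.8)/2 = 1.95 m; q_5 = 0.25 × 0.08 × 1.95 = 0.03900 m³/s
Q = Σ qᵢ = 1.471 m³/s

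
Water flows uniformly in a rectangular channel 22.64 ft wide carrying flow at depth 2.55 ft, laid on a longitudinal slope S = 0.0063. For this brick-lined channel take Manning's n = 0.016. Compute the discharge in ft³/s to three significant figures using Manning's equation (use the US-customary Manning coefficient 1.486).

A = b·y = 22.64 × 2.55 = 57.73 ft²
P = b + 2y = 22.64 + 2×2.55 = 27.74 ft
R = A/P = 57.73/27.74 = 2.081 ft
Q = (1.486/n)·A·R^(2/3)·S^(1/2) = (1.486/0.016) × 57.73 × 2.081^(2/3) × 0.0063^(1/2) = 693.7 ft³/s

694 ft³/s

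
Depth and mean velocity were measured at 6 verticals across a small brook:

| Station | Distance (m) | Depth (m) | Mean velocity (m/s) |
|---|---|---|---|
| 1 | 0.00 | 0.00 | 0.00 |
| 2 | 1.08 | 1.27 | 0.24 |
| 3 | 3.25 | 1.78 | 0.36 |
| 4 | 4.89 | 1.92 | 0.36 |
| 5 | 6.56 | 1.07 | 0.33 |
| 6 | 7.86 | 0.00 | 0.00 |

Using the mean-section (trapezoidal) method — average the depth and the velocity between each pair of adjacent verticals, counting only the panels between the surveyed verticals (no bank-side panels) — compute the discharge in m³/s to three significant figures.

3.14 m³/s

Panel 1-2: Δb = 1.08 m, d̄ = (0.00+1.27)/2 = 0.635, v̄ = (0.00+0.24)/2 = 0.12 → q = 1.08×0.635×0.12 = 0.08230 m³/s
Panel 2-3: Δb = 2.17 m, d̄ = (1.27+1.78)/2 = 1.525, v̄ = (0.24+0.36)/2 = 0.3 → q = 2.17×1.525×0.3 = 0.9928 m³/s
Panel 3-4: Δb = 1.64 m, d̄ = (1.78+1.92)/2 = 1.85, v̄ = (0.36+0.36)/2 = 0.36 → q = 1.64×1.85×0.36 = 1.092 m³/s
Panel 4-5: Δb = 1.67 m, d̄ = (1.92+1.07)/2 = 1.495, v̄ = (0.36+0.33)/2 = 0.345 → q = 1.67×1.495×0.345 = 0.8613 m³/s
Panel 5-6: Δb = 1.3 m, d̄ = (1.07+0.00)/2 = 0.535, v̄ = (0.33+0.00)/2 = 0.165 → q = 1.3×0.535×0.165 = 0.1148 m³/s
Q = Σ q = 3.143 m³/s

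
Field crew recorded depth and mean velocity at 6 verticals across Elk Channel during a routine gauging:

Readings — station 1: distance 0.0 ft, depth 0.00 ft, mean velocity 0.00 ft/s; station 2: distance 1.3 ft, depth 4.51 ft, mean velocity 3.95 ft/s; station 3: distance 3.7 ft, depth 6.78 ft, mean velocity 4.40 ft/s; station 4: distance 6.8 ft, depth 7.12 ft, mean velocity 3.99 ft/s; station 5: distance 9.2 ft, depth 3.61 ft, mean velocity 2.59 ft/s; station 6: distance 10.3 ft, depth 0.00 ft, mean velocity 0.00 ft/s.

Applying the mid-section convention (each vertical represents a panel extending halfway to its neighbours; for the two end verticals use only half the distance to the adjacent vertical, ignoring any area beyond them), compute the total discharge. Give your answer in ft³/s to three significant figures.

209 ft³/s

w_2 = (3.7 − 0.0)/2 = 1.85 ft; q_2 = 3.95 × 4.51 × 1.85 = 32.96 ft³/s
w_3 = (6.8 − 1.3)/2 = 2.75 ft; q_3 = 4.40 × 6.78 × 2.75 = 82.04 ft³/s
w_4 = (9.2 − 3.7)/2 = 2.75 ft; q_4 = 3.99 × 7.12 × 2.75 = 78.12 ft³/s
w_5 = (10.3 − 6.8)/2 = 1.75 ft; q_5 = 2.59 × 3.61 × 1.75 = 16.36 ft³/s
Stations 1, 6 contribute zero (depth or velocity is 0).
Q = Σ qᵢ = 209.5 ft³/s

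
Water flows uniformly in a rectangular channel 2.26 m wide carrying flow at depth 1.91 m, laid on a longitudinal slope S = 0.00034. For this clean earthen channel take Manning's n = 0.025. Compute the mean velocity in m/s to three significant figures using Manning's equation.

0.587 m/s

A = b·y = 2.26 × 1.91 = 4.317 m²
P = b + 2y = 2.26 + 2×1.91 = 6.080 m
R = A/P = 4.317/6.080 = 0.7100 m
Q = (1/n)·A·R^(2/3)·S^(1/2) = (1/0.025) × 4.317 × 0.7100^(2/3) × 0.00034^(1/2) = 2.534 m³/s
V = Q/A = 2.534/4.317 = 0.5870 m/s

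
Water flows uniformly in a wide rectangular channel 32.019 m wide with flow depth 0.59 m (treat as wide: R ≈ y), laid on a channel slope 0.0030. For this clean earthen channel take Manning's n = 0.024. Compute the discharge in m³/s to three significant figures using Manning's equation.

30.3 m³/s

A = b·y = 32.019 × 0.59 = 18.89 m²
Wide channel: R ≈ y = 0.59 m
Q = (1/n)·A·R^(2/3)·S^(1/2) = (1/0.024) × 18.89 × 0.5900^(2/3) × 0.0030^(1/2) = 30.33 m³/s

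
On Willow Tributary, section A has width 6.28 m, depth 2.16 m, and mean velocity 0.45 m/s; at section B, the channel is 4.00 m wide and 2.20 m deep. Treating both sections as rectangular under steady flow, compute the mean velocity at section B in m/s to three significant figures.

0.694 m/s

Q = A₁V₁ = (6.28×2.16) × 0.45 = 6.104 m³/s
A₂ = 4.00 × 2.20 = 8.800 m²
V₂ = Q/A₂ = 6.104/8.800 = 0.6937 m/s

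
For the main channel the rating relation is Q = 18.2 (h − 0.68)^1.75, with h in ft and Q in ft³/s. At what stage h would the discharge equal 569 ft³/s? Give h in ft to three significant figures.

7.83 ft

h − h₀ = (Q/C)^(1/b) = (569/18.2)^(1/1.75) = 7.150 ft
h = 0.68 + 7.150 = 7.830 ft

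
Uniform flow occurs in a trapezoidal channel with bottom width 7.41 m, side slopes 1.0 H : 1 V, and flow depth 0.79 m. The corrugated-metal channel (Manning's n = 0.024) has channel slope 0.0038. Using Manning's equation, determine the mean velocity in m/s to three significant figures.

A = (b + z·y)·y = (7.41 + 1.0×0.79)×0.79 = 6.478 m²
P = b + 2y√(1+z²) = 7.41 + 2×0.79×√(1+1.0²) = 9.644 m
R = A/P = 6.478/9.644 = 0.6717 m
Q = (1/n)·A·R^(2/3)·S^(1/2) = (1/0.024) × 6.478 × 0.6717^(2/3) × 0.0038^(1/2) = 12.76 m³/s
V = Q/A = 12.76/6.478 = 1.970 m/s

1.97 m/s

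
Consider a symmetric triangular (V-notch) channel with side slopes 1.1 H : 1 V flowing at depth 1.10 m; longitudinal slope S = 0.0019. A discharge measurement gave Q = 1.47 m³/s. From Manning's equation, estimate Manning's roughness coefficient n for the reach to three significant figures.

A = z·y² = 1.1×1.10² = 1.331 m²
P = 2y√(1+z²) = 2×1.10×√(1+1.1²) = 3.271 m
R = A/P = 1.331/3.271 = 0.4070 m
n = (1/Q)·A·R^(2/3)·S^(1/2) = (1/1.47) × 1.331 × 0.5492 × 0.04359 = 0.02167

0.0217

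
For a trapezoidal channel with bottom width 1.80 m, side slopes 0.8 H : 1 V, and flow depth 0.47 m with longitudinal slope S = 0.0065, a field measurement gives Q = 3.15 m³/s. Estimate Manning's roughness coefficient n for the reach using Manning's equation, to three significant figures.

0.0128

A = (b + z·y)·y = (1.80 + 0.8×0.47)×0.47 = 1.023 m²
P = b + 2y√(1+z²) = 1.80 + 2×0.47×√(1+0.8²) = 3.004 m
R = A/P = 1.023/3.004 = 0.3405 m
n = (1/Q)·A·R^(2/3)·S^(1/2) = (1/3.15) × 1.023 × 0.4876 × 0.08062 = 0.01276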